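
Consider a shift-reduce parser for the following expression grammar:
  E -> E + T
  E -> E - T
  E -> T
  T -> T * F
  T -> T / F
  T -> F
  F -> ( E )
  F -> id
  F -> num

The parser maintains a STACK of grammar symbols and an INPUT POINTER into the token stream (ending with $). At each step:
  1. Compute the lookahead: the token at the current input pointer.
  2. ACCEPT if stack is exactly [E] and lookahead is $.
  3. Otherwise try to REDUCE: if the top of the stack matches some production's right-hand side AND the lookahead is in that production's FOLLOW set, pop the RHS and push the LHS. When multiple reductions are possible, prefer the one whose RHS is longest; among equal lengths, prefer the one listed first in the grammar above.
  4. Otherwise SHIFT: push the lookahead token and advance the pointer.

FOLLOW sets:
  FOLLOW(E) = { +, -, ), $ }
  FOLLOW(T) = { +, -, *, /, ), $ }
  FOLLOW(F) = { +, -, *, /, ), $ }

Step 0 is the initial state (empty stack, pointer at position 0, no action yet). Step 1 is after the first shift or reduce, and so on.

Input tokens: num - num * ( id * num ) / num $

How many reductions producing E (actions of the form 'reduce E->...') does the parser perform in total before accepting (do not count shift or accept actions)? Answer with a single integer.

Step 1: shift num. Stack=[num] ptr=1 lookahead=- remaining=[- num * ( id * num ) / num $]
Step 2: reduce F->num. Stack=[F] ptr=1 lookahead=- remaining=[- num * ( id * num ) / num $]
Step 3: reduce T->F. Stack=[T] ptr=1 lookahead=- remaining=[- num * ( id * num ) / num $]
Step 4: reduce E->T. Stack=[E] ptr=1 lookahead=- remaining=[- num * ( id * num ) / num $]
Step 5: shift -. Stack=[E -] ptr=2 lookahead=num remaining=[num * ( id * num ) / num $]
Step 6: shift num. Stack=[E - num] ptr=3 lookahead=* remaining=[* ( id * num ) / num $]
Step 7: reduce F->num. Stack=[E - F] ptr=3 lookahead=* remaining=[* ( id * num ) / num $]
Step 8: reduce T->F. Stack=[E - T] ptr=3 lookahead=* remaining=[* ( id * num ) / num $]
Step 9: shift *. Stack=[E - T *] ptr=4 lookahead=( remaining=[( id * num ) / num $]
Step 10: shift (. Stack=[E - T * (] ptr=5 lookahead=id remaining=[id * num ) / num $]
Step 11: shift id. Stack=[E - T * ( id] ptr=6 lookahead=* remaining=[* num ) / num $]
Step 12: reduce F->id. Stack=[E - T * ( F] ptr=6 lookahead=* remaining=[* num ) / num $]
Step 13: reduce T->F. Stack=[E - T * ( T] ptr=6 lookahead=* remaining=[* num ) / num $]
Step 14: shift *. Stack=[E - T * ( T *] ptr=7 lookahead=num remaining=[num ) / num $]
Step 15: shift num. Stack=[E - T * ( T * num] ptr=8 lookahead=) remaining=[) / num $]
Step 16: reduce F->num. Stack=[E - T * ( T * F] ptr=8 lookahead=) remaining=[) / num $]
Step 17: reduce T->T * F. Stack=[E - T * ( T] ptr=8 lookahead=) remaining=[) / num $]
Step 18: reduce E->T. Stack=[E - T * ( E] ptr=8 lookahead=) remaining=[) / num $]
Step 19: shift ). Stack=[E - T * ( E )] ptr=9 lookahead=/ remaining=[/ num $]
Step 20: reduce F->( E ). Stack=[E - T * F] ptr=9 lookahead=/ remaining=[/ num $]
Step 21: reduce T->T * F. Stack=[E - T] ptr=9 lookahead=/ remaining=[/ num $]
Step 22: shift /. Stack=[E - T /] ptr=10 lookahead=num remaining=[num $]
Step 23: shift num. Stack=[E - T / num] ptr=11 lookahead=$ remaining=[$]
Step 24: reduce F->num. Stack=[E - T / F] ptr=11 lookahead=$ remaining=[$]
Step 25: reduce T->T / F. Stack=[E - T] ptr=11 lookahead=$ remaining=[$]
Step 26: reduce E->E - T. Stack=[E] ptr=11 lookahead=$ remaining=[$]
Step 27: accept. Stack=[E] ptr=11 lookahead=$ remaining=[$]

Answer: 3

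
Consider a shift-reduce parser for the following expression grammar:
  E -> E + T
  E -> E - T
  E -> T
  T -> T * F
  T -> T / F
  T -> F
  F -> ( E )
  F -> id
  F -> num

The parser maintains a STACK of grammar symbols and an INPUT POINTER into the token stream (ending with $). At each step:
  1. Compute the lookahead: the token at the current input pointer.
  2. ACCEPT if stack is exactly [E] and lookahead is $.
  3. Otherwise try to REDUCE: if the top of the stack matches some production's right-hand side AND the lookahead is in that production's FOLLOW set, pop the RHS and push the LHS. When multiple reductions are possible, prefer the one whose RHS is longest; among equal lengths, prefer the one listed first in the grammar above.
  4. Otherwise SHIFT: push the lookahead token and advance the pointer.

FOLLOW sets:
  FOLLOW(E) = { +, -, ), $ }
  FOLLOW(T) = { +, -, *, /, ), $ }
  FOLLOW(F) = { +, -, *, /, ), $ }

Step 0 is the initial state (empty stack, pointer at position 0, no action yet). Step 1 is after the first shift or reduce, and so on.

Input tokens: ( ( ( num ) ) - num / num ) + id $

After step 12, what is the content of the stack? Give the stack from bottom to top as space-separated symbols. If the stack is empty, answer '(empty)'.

Step 1: shift (. Stack=[(] ptr=1 lookahead=( remaining=[( ( num ) ) - num / num ) + id $]
Step 2: shift (. Stack=[( (] ptr=2 lookahead=( remaining=[( num ) ) - num / num ) + id $]
Step 3: shift (. Stack=[( ( (] ptr=3 lookahead=num remaining=[num ) ) - num / num ) + id $]
Step 4: shift num. Stack=[( ( ( num] ptr=4 lookahead=) remaining=[) ) - num / num ) + id $]
Step 5: reduce F->num. Stack=[( ( ( F] ptr=4 lookahead=) remaining=[) ) - num / num ) + id $]
Step 6: reduce T->F. Stack=[( ( ( T] ptr=4 lookahead=) remaining=[) ) - num / num ) + id $]
Step 7: reduce E->T. Stack=[( ( ( E] ptr=4 lookahead=) remaining=[) ) - num / num ) + id $]
Step 8: shift ). Stack=[( ( ( E )] ptr=5 lookahead=) remaining=[) - num / num ) + id $]
Step 9: reduce F->( E ). Stack=[( ( F] ptr=5 lookahead=) remaining=[) - num / num ) + id $]
Step 10: reduce T->F. Stack=[( ( T] ptr=5 lookahead=) remaining=[) - num / num ) + id $]
Step 11: reduce E->T. Stack=[( ( E] ptr=5 lookahead=) remaining=[) - num / num ) + id $]
Step 12: shift ). Stack=[( ( E )] ptr=6 lookahead=- remaining=[- num / num ) + id $]

Answer: ( ( E )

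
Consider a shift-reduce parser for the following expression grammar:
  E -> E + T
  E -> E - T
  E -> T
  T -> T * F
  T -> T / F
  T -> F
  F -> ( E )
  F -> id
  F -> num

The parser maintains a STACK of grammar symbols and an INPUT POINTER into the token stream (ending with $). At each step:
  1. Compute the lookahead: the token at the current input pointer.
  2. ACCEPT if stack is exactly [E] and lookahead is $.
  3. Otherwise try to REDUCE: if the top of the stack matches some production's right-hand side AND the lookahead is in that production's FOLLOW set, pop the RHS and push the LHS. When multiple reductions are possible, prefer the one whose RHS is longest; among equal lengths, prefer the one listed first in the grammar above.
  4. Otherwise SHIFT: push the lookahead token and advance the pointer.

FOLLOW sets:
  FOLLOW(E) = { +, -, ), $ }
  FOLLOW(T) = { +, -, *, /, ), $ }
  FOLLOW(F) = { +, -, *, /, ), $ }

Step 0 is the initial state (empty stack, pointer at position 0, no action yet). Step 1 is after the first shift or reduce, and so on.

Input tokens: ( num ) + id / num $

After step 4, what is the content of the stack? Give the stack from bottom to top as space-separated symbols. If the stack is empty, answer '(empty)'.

Answer: ( T

Derivation:
Step 1: shift (. Stack=[(] ptr=1 lookahead=num remaining=[num ) + id / num $]
Step 2: shift num. Stack=[( num] ptr=2 lookahead=) remaining=[) + id / num $]
Step 3: reduce F->num. Stack=[( F] ptr=2 lookahead=) remaining=[) + id / num $]
Step 4: reduce T->F. Stack=[( T] ptr=2 lookahead=) remaining=[) + id / num $]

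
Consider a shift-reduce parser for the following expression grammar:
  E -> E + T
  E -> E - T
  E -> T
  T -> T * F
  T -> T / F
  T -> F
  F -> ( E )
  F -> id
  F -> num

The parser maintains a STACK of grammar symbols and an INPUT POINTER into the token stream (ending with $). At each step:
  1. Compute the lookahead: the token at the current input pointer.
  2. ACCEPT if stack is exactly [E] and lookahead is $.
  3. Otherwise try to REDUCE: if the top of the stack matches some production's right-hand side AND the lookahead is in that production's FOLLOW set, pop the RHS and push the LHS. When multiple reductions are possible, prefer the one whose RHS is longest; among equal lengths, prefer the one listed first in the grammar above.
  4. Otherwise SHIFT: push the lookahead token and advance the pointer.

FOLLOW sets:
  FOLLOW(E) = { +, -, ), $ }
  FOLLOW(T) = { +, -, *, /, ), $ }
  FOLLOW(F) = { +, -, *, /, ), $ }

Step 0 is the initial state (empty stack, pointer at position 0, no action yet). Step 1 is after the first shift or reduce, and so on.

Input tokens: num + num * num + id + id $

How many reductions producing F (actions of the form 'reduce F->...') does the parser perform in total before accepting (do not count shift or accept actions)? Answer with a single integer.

Answer: 5

Derivation:
Step 1: shift num. Stack=[num] ptr=1 lookahead=+ remaining=[+ num * num + id + id $]
Step 2: reduce F->num. Stack=[F] ptr=1 lookahead=+ remaining=[+ num * num + id + id $]
Step 3: reduce T->F. Stack=[T] ptr=1 lookahead=+ remaining=[+ num * num + id + id $]
Step 4: reduce E->T. Stack=[E] ptr=1 lookahead=+ remaining=[+ num * num + id + id $]
Step 5: shift +. Stack=[E +] ptr=2 lookahead=num remaining=[num * num + id + id $]
Step 6: shift num. Stack=[E + num] ptr=3 lookahead=* remaining=[* num + id + id $]
Step 7: reduce F->num. Stack=[E + F] ptr=3 lookahead=* remaining=[* num + id + id $]
Step 8: reduce T->F. Stack=[E + T] ptr=3 lookahead=* remaining=[* num + id + id $]
Step 9: shift *. Stack=[E + T *] ptr=4 lookahead=num remaining=[num + id + id $]
Step 10: shift num. Stack=[E + T * num] ptr=5 lookahead=+ remaining=[+ id + id $]
Step 11: reduce F->num. Stack=[E + T * F] ptr=5 lookahead=+ remaining=[+ id + id $]
Step 12: reduce T->T * F. Stack=[E + T] ptr=5 lookahead=+ remaining=[+ id + id $]
Step 13: reduce E->E + T. Stack=[E] ptr=5 lookahead=+ remaining=[+ id + id $]
Step 14: shift +. Stack=[E +] ptr=6 lookahead=id remaining=[id + id $]
Step 15: shift id. Stack=[E + id] ptr=7 lookahead=+ remaining=[+ id $]
Step 16: reduce F->id. Stack=[E + F] ptr=7 lookahead=+ remaining=[+ id $]
Step 17: reduce T->F. Stack=[E + T] ptr=7 lookahead=+ remaining=[+ id $]
Step 18: reduce E->E + T. Stack=[E] ptr=7 lookahead=+ remaining=[+ id $]
Step 19: shift +. Stack=[E +] ptr=8 lookahead=id remaining=[id $]
Step 20: shift id. Stack=[E + id] ptr=9 lookahead=$ remaining=[$]
Step 21: reduce F->id. Stack=[E + F] ptr=9 lookahead=$ remaining=[$]
Step 22: reduce T->F. Stack=[E + T] ptr=9 lookahead=$ remaining=[$]
Step 23: reduce E->E + T. Stack=[E] ptr=9 lookahead=$ remaining=[$]
Step 24: accept. Stack=[E] ptr=9 lookahead=$ remaining=[$]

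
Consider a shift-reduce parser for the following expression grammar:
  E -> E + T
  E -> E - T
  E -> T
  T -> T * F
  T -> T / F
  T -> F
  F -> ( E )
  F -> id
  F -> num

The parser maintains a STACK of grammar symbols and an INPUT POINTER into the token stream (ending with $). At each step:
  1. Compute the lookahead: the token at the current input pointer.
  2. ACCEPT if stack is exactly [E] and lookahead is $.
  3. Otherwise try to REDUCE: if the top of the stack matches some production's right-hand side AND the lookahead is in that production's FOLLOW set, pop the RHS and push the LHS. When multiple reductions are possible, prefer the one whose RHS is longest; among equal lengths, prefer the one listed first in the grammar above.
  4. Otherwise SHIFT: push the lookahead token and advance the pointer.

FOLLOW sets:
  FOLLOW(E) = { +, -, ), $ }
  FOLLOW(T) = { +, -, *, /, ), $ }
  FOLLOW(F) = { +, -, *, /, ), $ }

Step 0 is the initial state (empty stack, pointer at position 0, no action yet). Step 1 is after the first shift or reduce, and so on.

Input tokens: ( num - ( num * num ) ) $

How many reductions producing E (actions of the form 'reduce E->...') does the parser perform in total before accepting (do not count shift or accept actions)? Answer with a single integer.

Answer: 4

Derivation:
Step 1: shift (. Stack=[(] ptr=1 lookahead=num remaining=[num - ( num * num ) ) $]
Step 2: shift num. Stack=[( num] ptr=2 lookahead=- remaining=[- ( num * num ) ) $]
Step 3: reduce F->num. Stack=[( F] ptr=2 lookahead=- remaining=[- ( num * num ) ) $]
Step 4: reduce T->F. Stack=[( T] ptr=2 lookahead=- remaining=[- ( num * num ) ) $]
Step 5: reduce E->T. Stack=[( E] ptr=2 lookahead=- remaining=[- ( num * num ) ) $]
Step 6: shift -. Stack=[( E -] ptr=3 lookahead=( remaining=[( num * num ) ) $]
Step 7: shift (. Stack=[( E - (] ptr=4 lookahead=num remaining=[num * num ) ) $]
Step 8: shift num. Stack=[( E - ( num] ptr=5 lookahead=* remaining=[* num ) ) $]
Step 9: reduce F->num. Stack=[( E - ( F] ptr=5 lookahead=* remaining=[* num ) ) $]
Step 10: reduce T->F. Stack=[( E - ( T] ptr=5 lookahead=* remaining=[* num ) ) $]
Step 11: shift *. Stack=[( E - ( T *] ptr=6 lookahead=num remaining=[num ) ) $]
Step 12: shift num. Stack=[( E - ( T * num] ptr=7 lookahead=) remaining=[) ) $]
Step 13: reduce F->num. Stack=[( E - ( T * F] ptr=7 lookahead=) remaining=[) ) $]
Step 14: reduce T->T * F. Stack=[( E - ( T] ptr=7 lookahead=) remaining=[) ) $]
Step 15: reduce E->T. Stack=[( E - ( E] ptr=7 lookahead=) remaining=[) ) $]
Step 16: shift ). Stack=[( E - ( E )] ptr=8 lookahead=) remaining=[) $]
Step 17: reduce F->( E ). Stack=[( E - F] ptr=8 lookahead=) remaining=[) $]
Step 18: reduce T->F. Stack=[( E - T] ptr=8 lookahead=) remaining=[) $]
Step 19: reduce E->E - T. Stack=[( E] ptr=8 lookahead=) remaining=[) $]
Step 20: shift ). Stack=[( E )] ptr=9 lookahead=$ remaining=[$]
Step 21: reduce F->( E ). Stack=[F] ptr=9 lookahead=$ remaining=[$]
Step 22: reduce T->F. Stack=[T] ptr=9 lookahead=$ remaining=[$]
Step 23: reduce E->T. Stack=[E] ptr=9 lookahead=$ remaining=[$]
Step 24: accept. Stack=[E] ptr=9 lookahead=$ remaining=[$]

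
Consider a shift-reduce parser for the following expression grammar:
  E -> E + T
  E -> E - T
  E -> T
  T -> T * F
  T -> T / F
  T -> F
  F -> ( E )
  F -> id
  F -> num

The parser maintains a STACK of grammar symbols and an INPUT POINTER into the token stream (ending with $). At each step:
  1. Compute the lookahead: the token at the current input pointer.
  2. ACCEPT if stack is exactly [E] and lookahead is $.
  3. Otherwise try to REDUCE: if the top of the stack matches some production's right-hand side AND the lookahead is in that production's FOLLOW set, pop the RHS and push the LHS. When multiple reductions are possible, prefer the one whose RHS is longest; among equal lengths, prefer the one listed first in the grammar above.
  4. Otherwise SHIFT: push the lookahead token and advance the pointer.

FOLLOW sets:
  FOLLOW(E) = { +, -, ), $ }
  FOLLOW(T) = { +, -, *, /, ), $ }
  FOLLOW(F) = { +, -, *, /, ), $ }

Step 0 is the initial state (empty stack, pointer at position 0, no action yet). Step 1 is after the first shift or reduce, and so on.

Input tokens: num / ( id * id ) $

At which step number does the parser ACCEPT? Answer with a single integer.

Answer: 18

Derivation:
Step 1: shift num. Stack=[num] ptr=1 lookahead=/ remaining=[/ ( id * id ) $]
Step 2: reduce F->num. Stack=[F] ptr=1 lookahead=/ remaining=[/ ( id * id ) $]
Step 3: reduce T->F. Stack=[T] ptr=1 lookahead=/ remaining=[/ ( id * id ) $]
Step 4: shift /. Stack=[T /] ptr=2 lookahead=( remaining=[( id * id ) $]
Step 5: shift (. Stack=[T / (] ptr=3 lookahead=id remaining=[id * id ) $]
Step 6: shift id. Stack=[T / ( id] ptr=4 lookahead=* remaining=[* id ) $]
Step 7: reduce F->id. Stack=[T / ( F] ptr=4 lookahead=* remaining=[* id ) $]
Step 8: reduce T->F. Stack=[T / ( T] ptr=4 lookahead=* remaining=[* id ) $]
Step 9: shift *. Stack=[T / ( T *] ptr=5 lookahead=id remaining=[id ) $]
Step 10: shift id. Stack=[T / ( T * id] ptr=6 lookahead=) remaining=[) $]
Step 11: reduce F->id. Stack=[T / ( T * F] ptr=6 lookahead=) remaining=[) $]
Step 12: reduce T->T * F. Stack=[T / ( T] ptr=6 lookahead=) remaining=[) $]
Step 13: reduce E->T. Stack=[T / ( E] ptr=6 lookahead=) remaining=[) $]
Step 14: shift ). Stack=[T / ( E )] ptr=7 lookahead=$ remaining=[$]
Step 15: reduce F->( E ). Stack=[T / F] ptr=7 lookahead=$ remaining=[$]
Step 16: reduce T->T / F. Stack=[T] ptr=7 lookahead=$ remaining=[$]
Step 17: reduce E->T. Stack=[E] ptr=7 lookahead=$ remaining=[$]
Step 18: accept. Stack=[E] ptr=7 lookahead=$ remaining=[$]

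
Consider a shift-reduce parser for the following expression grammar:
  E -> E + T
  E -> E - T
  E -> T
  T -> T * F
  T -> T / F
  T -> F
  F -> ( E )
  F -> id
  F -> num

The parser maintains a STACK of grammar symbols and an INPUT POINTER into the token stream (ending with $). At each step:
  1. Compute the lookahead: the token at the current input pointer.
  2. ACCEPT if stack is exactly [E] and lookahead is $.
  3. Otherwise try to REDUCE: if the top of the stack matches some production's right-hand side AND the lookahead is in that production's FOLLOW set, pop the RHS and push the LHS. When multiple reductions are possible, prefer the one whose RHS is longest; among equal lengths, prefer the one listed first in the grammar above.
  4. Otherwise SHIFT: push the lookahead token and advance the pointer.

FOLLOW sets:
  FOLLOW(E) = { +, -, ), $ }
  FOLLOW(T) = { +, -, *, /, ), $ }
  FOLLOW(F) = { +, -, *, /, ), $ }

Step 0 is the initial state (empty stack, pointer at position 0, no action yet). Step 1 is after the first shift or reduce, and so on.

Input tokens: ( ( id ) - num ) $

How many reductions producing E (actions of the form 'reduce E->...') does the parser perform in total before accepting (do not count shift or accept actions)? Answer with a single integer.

Step 1: shift (. Stack=[(] ptr=1 lookahead=( remaining=[( id ) - num ) $]
Step 2: shift (. Stack=[( (] ptr=2 lookahead=id remaining=[id ) - num ) $]
Step 3: shift id. Stack=[( ( id] ptr=3 lookahead=) remaining=[) - num ) $]
Step 4: reduce F->id. Stack=[( ( F] ptr=3 lookahead=) remaining=[) - num ) $]
Step 5: reduce T->F. Stack=[( ( T] ptr=3 lookahead=) remaining=[) - num ) $]
Step 6: reduce E->T. Stack=[( ( E] ptr=3 lookahead=) remaining=[) - num ) $]
Step 7: shift ). Stack=[( ( E )] ptr=4 lookahead=- remaining=[- num ) $]
Step 8: reduce F->( E ). Stack=[( F] ptr=4 lookahead=- remaining=[- num ) $]
Step 9: reduce T->F. Stack=[( T] ptr=4 lookahead=- remaining=[- num ) $]
Step 10: reduce E->T. Stack=[( E] ptr=4 lookahead=- remaining=[- num ) $]
Step 11: shift -. Stack=[( E -] ptr=5 lookahead=num remaining=[num ) $]
Step 12: shift num. Stack=[( E - num] ptr=6 lookahead=) remaining=[) $]
Step 13: reduce F->num. Stack=[( E - F] ptr=6 lookahead=) remaining=[) $]
Step 14: reduce T->F. Stack=[( E - T] ptr=6 lookahead=) remaining=[) $]
Step 15: reduce E->E - T. Stack=[( E] ptr=6 lookahead=) remaining=[) $]
Step 16: shift ). Stack=[( E )] ptr=7 lookahead=$ remaining=[$]
Step 17: reduce F->( E ). Stack=[F] ptr=7 lookahead=$ remaining=[$]
Step 18: reduce T->F. Stack=[T] ptr=7 lookahead=$ remaining=[$]
Step 19: reduce E->T. Stack=[E] ptr=7 lookahead=$ remaining=[$]
Step 20: accept. Stack=[E] ptr=7 lookahead=$ remaining=[$]

Answer: 4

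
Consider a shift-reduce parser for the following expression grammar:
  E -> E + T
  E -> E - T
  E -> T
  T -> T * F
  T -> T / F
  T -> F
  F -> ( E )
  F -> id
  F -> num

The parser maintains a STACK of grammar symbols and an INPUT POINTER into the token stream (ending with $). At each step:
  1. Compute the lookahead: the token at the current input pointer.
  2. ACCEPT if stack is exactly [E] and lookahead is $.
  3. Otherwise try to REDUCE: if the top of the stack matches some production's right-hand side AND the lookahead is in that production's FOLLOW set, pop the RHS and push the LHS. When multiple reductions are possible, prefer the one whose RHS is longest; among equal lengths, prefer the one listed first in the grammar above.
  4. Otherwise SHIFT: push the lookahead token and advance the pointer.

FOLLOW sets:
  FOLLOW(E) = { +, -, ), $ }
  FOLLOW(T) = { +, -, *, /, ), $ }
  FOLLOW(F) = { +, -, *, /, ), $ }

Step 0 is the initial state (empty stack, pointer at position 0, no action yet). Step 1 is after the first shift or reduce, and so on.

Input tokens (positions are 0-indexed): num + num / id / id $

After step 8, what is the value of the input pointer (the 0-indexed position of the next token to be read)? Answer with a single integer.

Answer: 3

Derivation:
Step 1: shift num. Stack=[num] ptr=1 lookahead=+ remaining=[+ num / id / id $]
Step 2: reduce F->num. Stack=[F] ptr=1 lookahead=+ remaining=[+ num / id / id $]
Step 3: reduce T->F. Stack=[T] ptr=1 lookahead=+ remaining=[+ num / id / id $]
Step 4: reduce E->T. Stack=[E] ptr=1 lookahead=+ remaining=[+ num / id / id $]
Step 5: shift +. Stack=[E +] ptr=2 lookahead=num remaining=[num / id / id $]
Step 6: shift num. Stack=[E + num] ptr=3 lookahead=/ remaining=[/ id / id $]
Step 7: reduce F->num. Stack=[E + F] ptr=3 lookahead=/ remaining=[/ id / id $]
Step 8: reduce T->F. Stack=[E + T] ptr=3 lookahead=/ remaining=[/ id / id $]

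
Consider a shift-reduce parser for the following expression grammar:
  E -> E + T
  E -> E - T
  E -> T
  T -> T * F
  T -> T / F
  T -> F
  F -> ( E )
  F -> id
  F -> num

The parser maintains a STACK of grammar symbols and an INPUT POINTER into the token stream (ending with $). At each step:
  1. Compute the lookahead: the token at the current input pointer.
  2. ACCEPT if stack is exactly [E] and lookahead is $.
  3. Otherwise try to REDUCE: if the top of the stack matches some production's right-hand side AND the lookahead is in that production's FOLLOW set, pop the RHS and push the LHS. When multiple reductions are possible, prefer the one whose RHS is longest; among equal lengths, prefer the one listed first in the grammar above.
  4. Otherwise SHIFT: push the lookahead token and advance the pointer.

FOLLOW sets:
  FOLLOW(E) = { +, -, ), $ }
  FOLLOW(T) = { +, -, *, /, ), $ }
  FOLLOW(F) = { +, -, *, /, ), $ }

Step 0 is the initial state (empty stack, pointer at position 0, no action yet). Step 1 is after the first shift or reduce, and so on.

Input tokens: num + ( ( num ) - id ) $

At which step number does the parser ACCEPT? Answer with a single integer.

Answer: 25

Derivation:
Step 1: shift num. Stack=[num] ptr=1 lookahead=+ remaining=[+ ( ( num ) - id ) $]
Step 2: reduce F->num. Stack=[F] ptr=1 lookahead=+ remaining=[+ ( ( num ) - id ) $]
Step 3: reduce T->F. Stack=[T] ptr=1 lookahead=+ remaining=[+ ( ( num ) - id ) $]
Step 4: reduce E->T. Stack=[E] ptr=1 lookahead=+ remaining=[+ ( ( num ) - id ) $]
Step 5: shift +. Stack=[E +] ptr=2 lookahead=( remaining=[( ( num ) - id ) $]
Step 6: shift (. Stack=[E + (] ptr=3 lookahead=( remaining=[( num ) - id ) $]
Step 7: shift (. Stack=[E + ( (] ptr=4 lookahead=num remaining=[num ) - id ) $]
Step 8: shift num. Stack=[E + ( ( num] ptr=5 lookahead=) remaining=[) - id ) $]
Step 9: reduce F->num. Stack=[E + ( ( F] ptr=5 lookahead=) remaining=[) - id ) $]
Step 10: reduce T->F. Stack=[E + ( ( T] ptr=5 lookahead=) remaining=[) - id ) $]
Step 11: reduce E->T. Stack=[E + ( ( E] ptr=5 lookahead=) remaining=[) - id ) $]
Step 12: shift ). Stack=[E + ( ( E )] ptr=6 lookahead=- remaining=[- id ) $]
Step 13: reduce F->( E ). Stack=[E + ( F] ptr=6 lookahead=- remaining=[- id ) $]
Step 14: reduce T->F. Stack=[E + ( T] ptr=6 lookahead=- remaining=[- id ) $]
Step 15: reduce E->T. Stack=[E + ( E] ptr=6 lookahead=- remaining=[- id ) $]
Step 16: shift -. Stack=[E + ( E -] ptr=7 lookahead=id remaining=[id ) $]
Step 17: shift id. Stack=[E + ( E - id] ptr=8 lookahead=) remaining=[) $]
Step 18: reduce F->id. Stack=[E + ( E - F] ptr=8 lookahead=) remaining=[) $]
Step 19: reduce T->F. Stack=[E + ( E - T] ptr=8 lookahead=) remaining=[) $]
Step 20: reduce E->E - T. Stack=[E + ( E] ptr=8 lookahead=) remaining=[) $]
Step 21: shift ). Stack=[E + ( E )] ptr=9 lookahead=$ remaining=[$]
Step 22: reduce F->( E ). Stack=[E + F] ptr=9 lookahead=$ remaining=[$]
Step 23: reduce T->F. Stack=[E + T] ptr=9 lookahead=$ remaining=[$]
Step 24: reduce E->E + T. Stack=[E] ptr=9 lookahead=$ remaining=[$]
Step 25: accept. Stack=[E] ptr=9 lookahead=$ remaining=[$]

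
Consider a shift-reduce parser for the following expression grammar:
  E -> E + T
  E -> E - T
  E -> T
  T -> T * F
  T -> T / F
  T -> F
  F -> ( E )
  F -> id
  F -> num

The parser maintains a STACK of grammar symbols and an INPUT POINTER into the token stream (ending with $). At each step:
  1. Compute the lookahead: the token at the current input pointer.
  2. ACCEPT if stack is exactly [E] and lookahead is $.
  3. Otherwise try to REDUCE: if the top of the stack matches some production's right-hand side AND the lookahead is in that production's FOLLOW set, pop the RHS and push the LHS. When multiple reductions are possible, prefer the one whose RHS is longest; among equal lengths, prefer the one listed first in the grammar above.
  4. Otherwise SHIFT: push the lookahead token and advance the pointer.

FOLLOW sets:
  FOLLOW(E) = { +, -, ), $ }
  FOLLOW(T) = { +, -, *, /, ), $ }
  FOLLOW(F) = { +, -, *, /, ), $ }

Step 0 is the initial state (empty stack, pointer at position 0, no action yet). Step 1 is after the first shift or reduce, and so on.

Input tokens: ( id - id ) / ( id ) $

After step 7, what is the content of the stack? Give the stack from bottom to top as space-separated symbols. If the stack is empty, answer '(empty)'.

Step 1: shift (. Stack=[(] ptr=1 lookahead=id remaining=[id - id ) / ( id ) $]
Step 2: shift id. Stack=[( id] ptr=2 lookahead=- remaining=[- id ) / ( id ) $]
Step 3: reduce F->id. Stack=[( F] ptr=2 lookahead=- remaining=[- id ) / ( id ) $]
Step 4: reduce T->F. Stack=[( T] ptr=2 lookahead=- remaining=[- id ) / ( id ) $]
Step 5: reduce E->T. Stack=[( E] ptr=2 lookahead=- remaining=[- id ) / ( id ) $]
Step 6: shift -. Stack=[( E -] ptr=3 lookahead=id remaining=[id ) / ( id ) $]
Step 7: shift id. Stack=[( E - id] ptr=4 lookahead=) remaining=[) / ( id ) $]

Answer: ( E - id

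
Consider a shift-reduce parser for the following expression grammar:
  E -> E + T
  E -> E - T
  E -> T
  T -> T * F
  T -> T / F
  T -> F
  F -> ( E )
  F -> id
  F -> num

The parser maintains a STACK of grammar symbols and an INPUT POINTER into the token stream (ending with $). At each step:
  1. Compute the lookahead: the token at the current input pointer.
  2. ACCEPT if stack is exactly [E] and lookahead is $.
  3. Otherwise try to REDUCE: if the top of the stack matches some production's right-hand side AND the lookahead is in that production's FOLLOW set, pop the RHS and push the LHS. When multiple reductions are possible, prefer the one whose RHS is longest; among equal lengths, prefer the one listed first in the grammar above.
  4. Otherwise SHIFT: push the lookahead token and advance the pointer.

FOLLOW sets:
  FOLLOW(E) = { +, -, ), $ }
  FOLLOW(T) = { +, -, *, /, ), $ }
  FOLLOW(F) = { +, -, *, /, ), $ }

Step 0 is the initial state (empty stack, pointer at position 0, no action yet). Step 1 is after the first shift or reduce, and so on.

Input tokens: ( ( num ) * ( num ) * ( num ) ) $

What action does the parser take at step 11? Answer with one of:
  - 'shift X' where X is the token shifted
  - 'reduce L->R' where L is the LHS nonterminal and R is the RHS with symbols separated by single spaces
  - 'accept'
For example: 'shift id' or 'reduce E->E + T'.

Answer: shift (

Derivation:
Step 1: shift (. Stack=[(] ptr=1 lookahead=( remaining=[( num ) * ( num ) * ( num ) ) $]
Step 2: shift (. Stack=[( (] ptr=2 lookahead=num remaining=[num ) * ( num ) * ( num ) ) $]
Step 3: shift num. Stack=[( ( num] ptr=3 lookahead=) remaining=[) * ( num ) * ( num ) ) $]
Step 4: reduce F->num. Stack=[( ( F] ptr=3 lookahead=) remaining=[) * ( num ) * ( num ) ) $]
Step 5: reduce T->F. Stack=[( ( T] ptr=3 lookahead=) remaining=[) * ( num ) * ( num ) ) $]
Step 6: reduce E->T. Stack=[( ( E] ptr=3 lookahead=) remaining=[) * ( num ) * ( num ) ) $]
Step 7: shift ). Stack=[( ( E )] ptr=4 lookahead=* remaining=[* ( num ) * ( num ) ) $]
Step 8: reduce F->( E ). Stack=[( F] ptr=4 lookahead=* remaining=[* ( num ) * ( num ) ) $]
Step 9: reduce T->F. Stack=[( T] ptr=4 lookahead=* remaining=[* ( num ) * ( num ) ) $]
Step 10: shift *. Stack=[( T *] ptr=5 lookahead=( remaining=[( num ) * ( num ) ) $]
Step 11: shift (. Stack=[( T * (] ptr=6 lookahead=num remaining=[num ) * ( num ) ) $]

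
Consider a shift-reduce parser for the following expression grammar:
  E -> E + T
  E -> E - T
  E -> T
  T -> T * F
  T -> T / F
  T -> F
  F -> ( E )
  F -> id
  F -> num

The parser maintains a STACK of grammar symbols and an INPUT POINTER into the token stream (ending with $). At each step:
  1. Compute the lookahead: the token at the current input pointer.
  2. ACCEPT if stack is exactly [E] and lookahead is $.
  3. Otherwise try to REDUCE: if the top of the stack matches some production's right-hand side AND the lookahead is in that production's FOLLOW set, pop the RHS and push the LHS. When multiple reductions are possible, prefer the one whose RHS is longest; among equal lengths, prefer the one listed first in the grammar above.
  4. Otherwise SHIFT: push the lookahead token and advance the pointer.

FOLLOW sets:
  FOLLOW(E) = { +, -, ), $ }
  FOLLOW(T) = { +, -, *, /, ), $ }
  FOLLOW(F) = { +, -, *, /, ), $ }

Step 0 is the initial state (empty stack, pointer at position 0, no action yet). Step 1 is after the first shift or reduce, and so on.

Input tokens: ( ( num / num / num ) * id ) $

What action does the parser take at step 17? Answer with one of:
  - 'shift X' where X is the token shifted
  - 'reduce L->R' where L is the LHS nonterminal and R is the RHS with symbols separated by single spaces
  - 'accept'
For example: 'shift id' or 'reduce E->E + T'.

Answer: reduce T->F

Derivation:
Step 1: shift (. Stack=[(] ptr=1 lookahead=( remaining=[( num / num / num ) * id ) $]
Step 2: shift (. Stack=[( (] ptr=2 lookahead=num remaining=[num / num / num ) * id ) $]
Step 3: shift num. Stack=[( ( num] ptr=3 lookahead=/ remaining=[/ num / num ) * id ) $]
Step 4: reduce F->num. Stack=[( ( F] ptr=3 lookahead=/ remaining=[/ num / num ) * id ) $]
Step 5: reduce T->F. Stack=[( ( T] ptr=3 lookahead=/ remaining=[/ num / num ) * id ) $]
Step 6: shift /. Stack=[( ( T /] ptr=4 lookahead=num remaining=[num / num ) * id ) $]
Step 7: shift num. Stack=[( ( T / num] ptr=5 lookahead=/ remaining=[/ num ) * id ) $]
Step 8: reduce F->num. Stack=[( ( T / F] ptr=5 lookahead=/ remaining=[/ num ) * id ) $]
Step 9: reduce T->T / F. Stack=[( ( T] ptr=5 lookahead=/ remaining=[/ num ) * id ) $]
Step 10: shift /. Stack=[( ( T /] ptr=6 lookahead=num remaining=[num ) * id ) $]
Step 11: shift num. Stack=[( ( T / num] ptr=7 lookahead=) remaining=[) * id ) $]
Step 12: reduce F->num. Stack=[( ( T / F] ptr=7 lookahead=) remaining=[) * id ) $]
Step 13: reduce T->T / F. Stack=[( ( T] ptr=7 lookahead=) remaining=[) * id ) $]
Step 14: reduce E->T. Stack=[( ( E] ptr=7 lookahead=) remaining=[) * id ) $]
Step 15: shift ). Stack=[( ( E )] ptr=8 lookahead=* remaining=[* id ) $]
Step 16: reduce F->( E ). Stack=[( F] ptr=8 lookahead=* remaining=[* id ) $]
Step 17: reduce T->F. Stack=[( T] ptr=8 lookahead=* remaining=[* id ) $]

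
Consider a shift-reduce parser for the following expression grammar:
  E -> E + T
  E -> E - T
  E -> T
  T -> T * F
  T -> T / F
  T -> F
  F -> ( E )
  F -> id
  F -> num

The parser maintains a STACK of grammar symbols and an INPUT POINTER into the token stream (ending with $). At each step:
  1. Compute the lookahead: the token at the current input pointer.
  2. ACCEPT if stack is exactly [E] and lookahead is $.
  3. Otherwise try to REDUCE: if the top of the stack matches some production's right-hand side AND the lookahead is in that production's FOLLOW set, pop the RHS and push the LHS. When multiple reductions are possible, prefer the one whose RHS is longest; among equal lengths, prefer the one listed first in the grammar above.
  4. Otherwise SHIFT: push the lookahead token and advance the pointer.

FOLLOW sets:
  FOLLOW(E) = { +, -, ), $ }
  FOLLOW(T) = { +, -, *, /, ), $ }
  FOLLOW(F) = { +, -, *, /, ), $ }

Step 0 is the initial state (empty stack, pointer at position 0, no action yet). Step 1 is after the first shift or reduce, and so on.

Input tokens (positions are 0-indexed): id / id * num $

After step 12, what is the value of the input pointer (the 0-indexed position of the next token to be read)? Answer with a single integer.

Step 1: shift id. Stack=[id] ptr=1 lookahead=/ remaining=[/ id * num $]
Step 2: reduce F->id. Stack=[F] ptr=1 lookahead=/ remaining=[/ id * num $]
Step 3: reduce T->F. Stack=[T] ptr=1 lookahead=/ remaining=[/ id * num $]
Step 4: shift /. Stack=[T /] ptr=2 lookahead=id remaining=[id * num $]
Step 5: shift id. Stack=[T / id] ptr=3 lookahead=* remaining=[* num $]
Step 6: reduce F->id. Stack=[T / F] ptr=3 lookahead=* remaining=[* num $]
Step 7: reduce T->T / F. Stack=[T] ptr=3 lookahead=* remaining=[* num $]
Step 8: shift *. Stack=[T *] ptr=4 lookahead=num remaining=[num $]
Step 9: shift num. Stack=[T * num] ptr=5 lookahead=$ remaining=[$]
Step 10: reduce F->num. Stack=[T * F] ptr=5 lookahead=$ remaining=[$]
Step 11: reduce T->T * F. Stack=[T] ptr=5 lookahead=$ remaining=[$]
Step 12: reduce E->T. Stack=[E] ptr=5 lookahead=$ remaining=[$]

Answer: 5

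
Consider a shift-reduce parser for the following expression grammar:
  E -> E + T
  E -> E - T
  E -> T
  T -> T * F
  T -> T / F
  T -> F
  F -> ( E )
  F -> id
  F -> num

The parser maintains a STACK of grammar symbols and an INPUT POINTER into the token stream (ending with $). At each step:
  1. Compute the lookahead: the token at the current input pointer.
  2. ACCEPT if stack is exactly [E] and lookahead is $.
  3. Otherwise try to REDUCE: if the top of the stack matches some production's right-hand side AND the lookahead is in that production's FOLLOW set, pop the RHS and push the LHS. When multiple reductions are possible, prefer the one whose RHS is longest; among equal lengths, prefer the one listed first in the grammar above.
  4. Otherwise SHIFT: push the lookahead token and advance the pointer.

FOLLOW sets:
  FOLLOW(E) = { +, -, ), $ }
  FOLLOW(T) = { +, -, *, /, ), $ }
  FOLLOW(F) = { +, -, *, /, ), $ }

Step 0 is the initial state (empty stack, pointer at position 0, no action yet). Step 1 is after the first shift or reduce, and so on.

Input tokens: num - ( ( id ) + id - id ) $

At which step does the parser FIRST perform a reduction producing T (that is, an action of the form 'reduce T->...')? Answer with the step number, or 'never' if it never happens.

Answer: 3

Derivation:
Step 1: shift num. Stack=[num] ptr=1 lookahead=- remaining=[- ( ( id ) + id - id ) $]
Step 2: reduce F->num. Stack=[F] ptr=1 lookahead=- remaining=[- ( ( id ) + id - id ) $]
Step 3: reduce T->F. Stack=[T] ptr=1 lookahead=- remaining=[- ( ( id ) + id - id ) $]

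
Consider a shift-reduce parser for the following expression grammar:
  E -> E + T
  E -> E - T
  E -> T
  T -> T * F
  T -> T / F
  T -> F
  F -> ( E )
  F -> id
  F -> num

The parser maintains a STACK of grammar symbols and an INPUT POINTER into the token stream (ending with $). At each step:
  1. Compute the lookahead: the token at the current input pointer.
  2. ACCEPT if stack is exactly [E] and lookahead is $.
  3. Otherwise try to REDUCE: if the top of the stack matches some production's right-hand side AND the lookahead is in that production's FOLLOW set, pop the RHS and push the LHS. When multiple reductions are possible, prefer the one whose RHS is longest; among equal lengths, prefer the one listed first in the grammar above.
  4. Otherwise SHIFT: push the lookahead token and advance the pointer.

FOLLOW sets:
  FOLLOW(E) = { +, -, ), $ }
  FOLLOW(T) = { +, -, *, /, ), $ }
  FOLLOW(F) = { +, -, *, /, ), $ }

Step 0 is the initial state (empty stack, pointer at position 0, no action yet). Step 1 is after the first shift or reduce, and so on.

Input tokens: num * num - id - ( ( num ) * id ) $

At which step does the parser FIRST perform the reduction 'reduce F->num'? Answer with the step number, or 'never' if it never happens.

Step 1: shift num. Stack=[num] ptr=1 lookahead=* remaining=[* num - id - ( ( num ) * id ) $]
Step 2: reduce F->num. Stack=[F] ptr=1 lookahead=* remaining=[* num - id - ( ( num ) * id ) $]

Answer: 2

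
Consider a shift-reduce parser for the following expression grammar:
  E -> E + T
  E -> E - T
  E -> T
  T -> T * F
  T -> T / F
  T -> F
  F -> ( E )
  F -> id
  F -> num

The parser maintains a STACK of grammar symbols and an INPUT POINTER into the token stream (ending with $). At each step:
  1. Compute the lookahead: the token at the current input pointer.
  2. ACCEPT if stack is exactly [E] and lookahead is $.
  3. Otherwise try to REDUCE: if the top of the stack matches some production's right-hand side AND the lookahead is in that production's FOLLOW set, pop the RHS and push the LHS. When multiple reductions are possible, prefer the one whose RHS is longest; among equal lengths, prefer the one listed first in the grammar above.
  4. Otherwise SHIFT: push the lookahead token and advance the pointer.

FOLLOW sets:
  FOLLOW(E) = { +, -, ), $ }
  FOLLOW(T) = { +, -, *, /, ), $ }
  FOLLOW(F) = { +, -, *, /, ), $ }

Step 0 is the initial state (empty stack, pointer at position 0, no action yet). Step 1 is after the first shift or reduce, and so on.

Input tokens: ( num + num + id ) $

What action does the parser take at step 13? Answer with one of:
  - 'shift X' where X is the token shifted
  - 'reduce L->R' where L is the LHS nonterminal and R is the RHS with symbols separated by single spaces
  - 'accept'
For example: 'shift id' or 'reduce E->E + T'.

Step 1: shift (. Stack=[(] ptr=1 lookahead=num remaining=[num + num + id ) $]
Step 2: shift num. Stack=[( num] ptr=2 lookahead=+ remaining=[+ num + id ) $]
Step 3: reduce F->num. Stack=[( F] ptr=2 lookahead=+ remaining=[+ num + id ) $]
Step 4: reduce T->F. Stack=[( T] ptr=2 lookahead=+ remaining=[+ num + id ) $]
Step 5: reduce E->T. Stack=[( E] ptr=2 lookahead=+ remaining=[+ num + id ) $]
Step 6: shift +. Stack=[( E +] ptr=3 lookahead=num remaining=[num + id ) $]
Step 7: shift num. Stack=[( E + num] ptr=4 lookahead=+ remaining=[+ id ) $]
Step 8: reduce F->num. Stack=[( E + F] ptr=4 lookahead=+ remaining=[+ id ) $]
Step 9: reduce T->F. Stack=[( E + T] ptr=4 lookahead=+ remaining=[+ id ) $]
Step 10: reduce E->E + T. Stack=[( E] ptr=4 lookahead=+ remaining=[+ id ) $]
Step 11: shift +. Stack=[( E +] ptr=5 lookahead=id remaining=[id ) $]
Step 12: shift id. Stack=[( E + id] ptr=6 lookahead=) remaining=[) $]
Step 13: reduce F->id. Stack=[( E + F] ptr=6 lookahead=) remaining=[) $]

Answer: reduce F->id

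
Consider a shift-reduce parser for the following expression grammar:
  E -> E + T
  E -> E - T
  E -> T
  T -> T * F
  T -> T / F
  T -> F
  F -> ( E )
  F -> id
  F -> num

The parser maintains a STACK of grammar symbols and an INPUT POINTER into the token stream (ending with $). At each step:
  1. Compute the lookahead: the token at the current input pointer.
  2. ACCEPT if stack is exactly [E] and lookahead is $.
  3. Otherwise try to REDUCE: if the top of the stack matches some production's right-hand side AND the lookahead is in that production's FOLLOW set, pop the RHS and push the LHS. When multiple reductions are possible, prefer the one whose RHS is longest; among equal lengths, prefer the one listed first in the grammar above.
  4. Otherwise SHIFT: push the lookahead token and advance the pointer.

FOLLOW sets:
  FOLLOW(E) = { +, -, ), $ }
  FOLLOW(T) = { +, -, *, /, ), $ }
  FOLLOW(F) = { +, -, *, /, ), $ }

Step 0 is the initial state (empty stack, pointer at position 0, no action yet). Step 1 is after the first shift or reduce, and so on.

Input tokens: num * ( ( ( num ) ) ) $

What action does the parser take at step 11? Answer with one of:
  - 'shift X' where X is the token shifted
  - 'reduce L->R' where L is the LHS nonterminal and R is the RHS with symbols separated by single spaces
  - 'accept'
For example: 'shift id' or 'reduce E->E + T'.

Answer: reduce E->T

Derivation:
Step 1: shift num. Stack=[num] ptr=1 lookahead=* remaining=[* ( ( ( num ) ) ) $]
Step 2: reduce F->num. Stack=[F] ptr=1 lookahead=* remaining=[* ( ( ( num ) ) ) $]
Step 3: reduce T->F. Stack=[T] ptr=1 lookahead=* remaining=[* ( ( ( num ) ) ) $]
Step 4: shift *. Stack=[T *] ptr=2 lookahead=( remaining=[( ( ( num ) ) ) $]
Step 5: shift (. Stack=[T * (] ptr=3 lookahead=( remaining=[( ( num ) ) ) $]
Step 6: shift (. Stack=[T * ( (] ptr=4 lookahead=( remaining=[( num ) ) ) $]
Step 7: shift (. Stack=[T * ( ( (] ptr=5 lookahead=num remaining=[num ) ) ) $]
Step 8: shift num. Stack=[T * ( ( ( num] ptr=6 lookahead=) remaining=[) ) ) $]
Step 9: reduce F->num. Stack=[T * ( ( ( F] ptr=6 lookahead=) remaining=[) ) ) $]
Step 10: reduce T->F. Stack=[T * ( ( ( T] ptr=6 lookahead=) remaining=[) ) ) $]
Step 11: reduce E->T. Stack=[T * ( ( ( E] ptr=6 lookahead=) remaining=[) ) ) $]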